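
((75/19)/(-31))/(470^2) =-3/5204404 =-0.00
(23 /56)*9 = 207 /56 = 3.70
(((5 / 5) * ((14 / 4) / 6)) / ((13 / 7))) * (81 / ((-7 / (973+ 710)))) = -318087 / 52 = -6117.06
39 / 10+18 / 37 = 1623 / 370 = 4.39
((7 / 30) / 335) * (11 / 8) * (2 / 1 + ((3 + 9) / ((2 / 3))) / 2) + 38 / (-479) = -2649487 / 38511600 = -0.07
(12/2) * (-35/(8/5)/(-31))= 525/124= 4.23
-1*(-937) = 937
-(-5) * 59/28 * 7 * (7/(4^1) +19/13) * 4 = 49265/52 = 947.40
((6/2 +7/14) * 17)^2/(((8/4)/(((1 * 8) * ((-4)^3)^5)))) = -15205257969664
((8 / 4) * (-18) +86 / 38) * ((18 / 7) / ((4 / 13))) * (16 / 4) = -149994 / 133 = -1127.77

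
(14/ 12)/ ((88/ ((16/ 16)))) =7/ 528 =0.01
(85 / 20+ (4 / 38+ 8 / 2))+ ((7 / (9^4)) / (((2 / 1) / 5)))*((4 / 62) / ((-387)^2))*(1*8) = 8.36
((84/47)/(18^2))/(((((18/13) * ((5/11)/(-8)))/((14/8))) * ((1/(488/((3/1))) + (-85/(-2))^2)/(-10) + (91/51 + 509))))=-116260144/312820797879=-0.00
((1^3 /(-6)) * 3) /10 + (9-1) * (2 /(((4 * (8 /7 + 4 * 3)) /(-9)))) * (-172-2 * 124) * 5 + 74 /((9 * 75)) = 357213703 /62100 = 5752.23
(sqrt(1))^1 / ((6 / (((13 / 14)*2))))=13 / 42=0.31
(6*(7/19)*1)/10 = 21/95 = 0.22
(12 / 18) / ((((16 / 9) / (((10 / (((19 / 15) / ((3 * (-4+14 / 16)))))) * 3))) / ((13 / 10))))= -131625 / 1216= -108.24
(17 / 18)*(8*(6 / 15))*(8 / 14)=544 / 315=1.73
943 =943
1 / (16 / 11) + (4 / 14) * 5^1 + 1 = 3.12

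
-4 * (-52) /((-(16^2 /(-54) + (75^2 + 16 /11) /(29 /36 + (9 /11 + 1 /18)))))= -933660 /15018233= -0.06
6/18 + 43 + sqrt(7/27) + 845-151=sqrt(21)/9 + 2212/3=737.84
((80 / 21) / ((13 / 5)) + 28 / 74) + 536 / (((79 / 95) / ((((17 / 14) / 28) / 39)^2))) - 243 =-20593851156199 / 85396520664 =-241.16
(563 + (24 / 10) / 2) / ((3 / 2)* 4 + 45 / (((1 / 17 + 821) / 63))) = 5625074 / 94245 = 59.69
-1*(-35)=35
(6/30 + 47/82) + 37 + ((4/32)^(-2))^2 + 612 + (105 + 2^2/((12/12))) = 1990457/410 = 4854.77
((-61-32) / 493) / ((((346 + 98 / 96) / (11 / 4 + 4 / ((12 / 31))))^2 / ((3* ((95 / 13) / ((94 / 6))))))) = -31359443760 / 83576022958727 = -0.00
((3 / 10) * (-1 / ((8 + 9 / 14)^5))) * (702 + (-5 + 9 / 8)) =-112640514 / 25937424601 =-0.00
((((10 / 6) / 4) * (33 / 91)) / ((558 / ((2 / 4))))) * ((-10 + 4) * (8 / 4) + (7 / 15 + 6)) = -0.00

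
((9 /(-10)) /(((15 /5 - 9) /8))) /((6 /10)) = 2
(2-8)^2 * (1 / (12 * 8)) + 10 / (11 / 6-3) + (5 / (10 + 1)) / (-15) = -8.23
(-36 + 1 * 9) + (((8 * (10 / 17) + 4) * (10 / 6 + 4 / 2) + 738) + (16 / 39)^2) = 19214075 / 25857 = 743.09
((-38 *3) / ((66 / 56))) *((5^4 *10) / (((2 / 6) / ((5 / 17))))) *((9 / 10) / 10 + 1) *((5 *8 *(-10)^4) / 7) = -6213000000000 / 187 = -33224598930.48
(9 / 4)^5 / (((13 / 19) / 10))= 5609655 / 6656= 842.80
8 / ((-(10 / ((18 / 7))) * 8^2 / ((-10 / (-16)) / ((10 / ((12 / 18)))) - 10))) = 0.32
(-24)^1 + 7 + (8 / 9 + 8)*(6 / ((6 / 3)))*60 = 1583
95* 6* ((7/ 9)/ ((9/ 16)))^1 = 21280/ 27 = 788.15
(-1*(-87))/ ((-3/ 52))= -1508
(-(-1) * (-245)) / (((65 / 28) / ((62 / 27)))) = -85064 / 351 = -242.35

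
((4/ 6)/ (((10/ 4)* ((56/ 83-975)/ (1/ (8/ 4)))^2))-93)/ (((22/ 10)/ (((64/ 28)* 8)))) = -772.99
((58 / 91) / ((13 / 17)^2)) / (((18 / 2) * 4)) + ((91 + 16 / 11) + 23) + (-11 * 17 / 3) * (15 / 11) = 92827561 / 3045042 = 30.48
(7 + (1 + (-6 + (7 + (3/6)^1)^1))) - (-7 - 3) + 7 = 53/2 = 26.50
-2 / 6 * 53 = -53 / 3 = -17.67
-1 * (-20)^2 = -400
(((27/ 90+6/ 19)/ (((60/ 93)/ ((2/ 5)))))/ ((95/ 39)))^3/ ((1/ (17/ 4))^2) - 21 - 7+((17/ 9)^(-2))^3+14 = -3948511999422110082013806443/ 283893299700822250000000000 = -13.91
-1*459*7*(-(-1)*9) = -28917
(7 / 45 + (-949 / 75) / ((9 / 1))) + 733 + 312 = 704531 / 675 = 1043.75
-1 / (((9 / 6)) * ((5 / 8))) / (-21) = 16 / 315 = 0.05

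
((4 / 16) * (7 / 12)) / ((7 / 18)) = 3 / 8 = 0.38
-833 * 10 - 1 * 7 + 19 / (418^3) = -32046827735 / 3843928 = -8337.00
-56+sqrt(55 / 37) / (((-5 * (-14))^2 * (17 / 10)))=-56+sqrt(2035) / 308210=-56.00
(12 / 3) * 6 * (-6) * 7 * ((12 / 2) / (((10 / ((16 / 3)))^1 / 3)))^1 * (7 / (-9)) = 37632 / 5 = 7526.40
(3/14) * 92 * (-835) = -115230/7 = -16461.43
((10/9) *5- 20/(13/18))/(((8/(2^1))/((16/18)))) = -5180/1053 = -4.92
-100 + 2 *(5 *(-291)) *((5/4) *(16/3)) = -19500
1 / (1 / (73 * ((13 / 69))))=949 / 69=13.75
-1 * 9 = -9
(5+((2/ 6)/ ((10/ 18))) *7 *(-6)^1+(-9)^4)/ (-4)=-8176/ 5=-1635.20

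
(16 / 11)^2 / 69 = 256 / 8349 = 0.03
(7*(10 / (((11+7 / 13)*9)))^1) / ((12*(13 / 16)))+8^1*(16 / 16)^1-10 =-782 / 405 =-1.93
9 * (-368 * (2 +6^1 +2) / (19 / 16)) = -529920 / 19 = -27890.53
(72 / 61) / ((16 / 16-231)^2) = 18 / 806725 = 0.00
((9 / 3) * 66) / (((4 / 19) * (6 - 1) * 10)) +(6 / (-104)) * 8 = 23853 / 1300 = 18.35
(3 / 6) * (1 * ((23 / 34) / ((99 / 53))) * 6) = 1219 / 1122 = 1.09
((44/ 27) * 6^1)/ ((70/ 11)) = 484/ 315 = 1.54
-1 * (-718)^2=-515524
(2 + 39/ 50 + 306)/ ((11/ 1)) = 15439/ 550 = 28.07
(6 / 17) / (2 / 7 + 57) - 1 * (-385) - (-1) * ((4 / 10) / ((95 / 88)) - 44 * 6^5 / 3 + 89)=-367759910308 / 3238075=-113573.62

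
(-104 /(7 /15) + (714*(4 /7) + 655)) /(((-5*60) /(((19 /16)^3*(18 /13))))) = -121013337 /18636800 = -6.49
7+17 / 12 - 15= -79 / 12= -6.58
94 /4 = 47 /2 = 23.50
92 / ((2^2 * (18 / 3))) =23 / 6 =3.83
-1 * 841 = -841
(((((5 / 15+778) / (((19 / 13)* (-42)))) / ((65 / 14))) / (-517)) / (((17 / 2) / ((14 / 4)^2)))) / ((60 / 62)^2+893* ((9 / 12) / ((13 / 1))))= 571754638 / 3939630130161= 0.00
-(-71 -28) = 99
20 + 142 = 162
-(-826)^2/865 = -682276/865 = -788.76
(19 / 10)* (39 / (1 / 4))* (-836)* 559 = -692574168 / 5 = -138514833.60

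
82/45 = 1.82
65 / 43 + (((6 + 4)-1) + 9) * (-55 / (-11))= 3935 / 43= 91.51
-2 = -2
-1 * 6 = -6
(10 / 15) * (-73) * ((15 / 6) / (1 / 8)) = -2920 / 3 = -973.33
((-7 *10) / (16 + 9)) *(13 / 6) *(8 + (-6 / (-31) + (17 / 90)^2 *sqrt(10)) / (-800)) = -9026927 / 186000 + 26299 *sqrt(10) / 97200000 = -48.53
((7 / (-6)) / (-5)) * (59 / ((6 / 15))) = 413 / 12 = 34.42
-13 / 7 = -1.86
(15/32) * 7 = 105/32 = 3.28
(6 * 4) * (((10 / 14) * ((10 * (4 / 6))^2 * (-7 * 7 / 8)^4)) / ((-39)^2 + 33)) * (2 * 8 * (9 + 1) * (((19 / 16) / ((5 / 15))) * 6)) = 1397081875 / 592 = 2359935.60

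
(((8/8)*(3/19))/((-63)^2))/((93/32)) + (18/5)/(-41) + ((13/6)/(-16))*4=-0.63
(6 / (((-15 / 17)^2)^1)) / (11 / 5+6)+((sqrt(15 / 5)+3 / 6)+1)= sqrt(3)+3001 / 1230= 4.17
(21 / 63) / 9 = 1 / 27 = 0.04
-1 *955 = -955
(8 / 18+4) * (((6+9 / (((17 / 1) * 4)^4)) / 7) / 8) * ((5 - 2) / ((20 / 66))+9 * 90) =16695801345 / 42762752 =390.43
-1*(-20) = 20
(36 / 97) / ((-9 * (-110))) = 2 / 5335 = 0.00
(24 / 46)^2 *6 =864 / 529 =1.63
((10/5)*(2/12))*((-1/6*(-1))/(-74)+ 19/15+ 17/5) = 2071/1332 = 1.55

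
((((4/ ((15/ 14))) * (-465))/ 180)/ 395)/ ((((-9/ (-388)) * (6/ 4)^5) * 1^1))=-5388544/ 38873925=-0.14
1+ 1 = 2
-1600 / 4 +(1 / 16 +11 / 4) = -6355 / 16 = -397.19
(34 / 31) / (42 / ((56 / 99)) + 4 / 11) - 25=-2542829 / 101773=-24.99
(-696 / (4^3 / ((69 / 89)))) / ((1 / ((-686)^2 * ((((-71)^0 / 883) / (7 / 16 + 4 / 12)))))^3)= -2786566894.08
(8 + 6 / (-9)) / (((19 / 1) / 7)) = 154 / 57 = 2.70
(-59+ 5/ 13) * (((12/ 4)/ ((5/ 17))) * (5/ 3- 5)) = 25908/ 13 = 1992.92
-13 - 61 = -74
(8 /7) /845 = 8 /5915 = 0.00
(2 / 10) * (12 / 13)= 12 / 65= 0.18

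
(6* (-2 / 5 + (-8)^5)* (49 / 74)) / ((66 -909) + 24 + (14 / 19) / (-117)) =7648636086 / 48117205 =158.96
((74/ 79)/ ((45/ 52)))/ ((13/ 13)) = 3848/ 3555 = 1.08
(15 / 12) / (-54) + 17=3667 / 216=16.98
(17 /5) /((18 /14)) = 119 /45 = 2.64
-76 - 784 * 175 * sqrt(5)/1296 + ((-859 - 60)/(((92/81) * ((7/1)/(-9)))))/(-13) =-8575 * sqrt(5)/81 - 1306223/8372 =-392.74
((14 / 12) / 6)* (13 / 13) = 7 / 36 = 0.19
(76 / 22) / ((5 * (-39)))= -38 / 2145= -0.02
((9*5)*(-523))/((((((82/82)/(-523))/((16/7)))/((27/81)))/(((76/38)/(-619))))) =-131293920/4333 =-30300.93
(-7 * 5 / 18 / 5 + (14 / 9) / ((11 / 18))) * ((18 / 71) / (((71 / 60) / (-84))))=-2152080 / 55451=-38.81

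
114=114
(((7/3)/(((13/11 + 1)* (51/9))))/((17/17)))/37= 77/15096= 0.01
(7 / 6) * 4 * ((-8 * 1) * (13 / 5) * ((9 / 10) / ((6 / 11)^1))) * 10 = -8008 / 5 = -1601.60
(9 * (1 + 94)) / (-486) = -95 / 54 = -1.76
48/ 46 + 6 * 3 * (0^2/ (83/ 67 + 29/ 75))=24/ 23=1.04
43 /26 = 1.65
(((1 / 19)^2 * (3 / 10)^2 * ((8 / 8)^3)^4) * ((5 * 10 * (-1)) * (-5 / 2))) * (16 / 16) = 45 / 1444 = 0.03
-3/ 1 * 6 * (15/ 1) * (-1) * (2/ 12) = 45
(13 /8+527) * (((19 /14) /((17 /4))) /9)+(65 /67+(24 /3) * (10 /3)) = 13316057 /287028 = 46.39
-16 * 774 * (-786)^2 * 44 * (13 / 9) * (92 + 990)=-526122427843584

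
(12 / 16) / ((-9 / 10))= -5 / 6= -0.83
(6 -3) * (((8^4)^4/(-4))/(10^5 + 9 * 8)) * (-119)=448600744132608/1787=251035671031.12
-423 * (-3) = 1269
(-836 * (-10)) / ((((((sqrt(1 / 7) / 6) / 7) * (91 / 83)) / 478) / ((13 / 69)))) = 663349280 * sqrt(7) / 23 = 76306835.97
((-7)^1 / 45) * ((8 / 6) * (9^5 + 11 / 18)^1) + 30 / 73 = -12246.92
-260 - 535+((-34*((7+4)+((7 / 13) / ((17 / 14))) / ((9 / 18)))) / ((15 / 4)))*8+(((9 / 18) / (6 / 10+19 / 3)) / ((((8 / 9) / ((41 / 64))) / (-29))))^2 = -1654.92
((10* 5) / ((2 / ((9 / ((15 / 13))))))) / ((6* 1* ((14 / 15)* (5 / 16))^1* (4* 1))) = 195 / 7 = 27.86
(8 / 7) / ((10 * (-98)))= -2 / 1715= -0.00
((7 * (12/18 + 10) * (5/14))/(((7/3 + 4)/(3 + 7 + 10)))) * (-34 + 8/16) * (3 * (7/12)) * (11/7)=-147400/19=-7757.89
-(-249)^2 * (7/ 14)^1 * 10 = -310005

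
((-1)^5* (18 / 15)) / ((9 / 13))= -26 / 15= -1.73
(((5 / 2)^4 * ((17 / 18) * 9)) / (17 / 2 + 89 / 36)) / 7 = 19125 / 4424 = 4.32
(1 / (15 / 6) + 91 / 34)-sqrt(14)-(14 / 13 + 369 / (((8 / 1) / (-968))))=44647.26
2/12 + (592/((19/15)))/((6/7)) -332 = 24331/114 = 213.43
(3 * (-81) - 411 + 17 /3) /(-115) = 389 /69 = 5.64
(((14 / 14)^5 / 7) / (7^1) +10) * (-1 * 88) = -43208 / 49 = -881.80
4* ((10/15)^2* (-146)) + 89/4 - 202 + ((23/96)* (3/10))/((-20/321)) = -25370447/57600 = -440.46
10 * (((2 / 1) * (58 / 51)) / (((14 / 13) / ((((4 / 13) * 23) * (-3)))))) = -53360 / 119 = -448.40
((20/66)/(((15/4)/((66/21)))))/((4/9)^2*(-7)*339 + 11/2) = -96/175105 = -0.00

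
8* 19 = 152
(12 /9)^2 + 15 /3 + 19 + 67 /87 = 6929 /261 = 26.55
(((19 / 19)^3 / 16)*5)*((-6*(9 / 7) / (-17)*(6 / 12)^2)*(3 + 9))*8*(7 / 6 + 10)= 9045 / 238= 38.00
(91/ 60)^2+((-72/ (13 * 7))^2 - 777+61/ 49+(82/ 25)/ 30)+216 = -82983492187/ 149058000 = -556.72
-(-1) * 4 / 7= 4 / 7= 0.57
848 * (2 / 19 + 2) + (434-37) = 41463 / 19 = 2182.26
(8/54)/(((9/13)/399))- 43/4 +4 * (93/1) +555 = 324529/324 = 1001.63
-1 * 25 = -25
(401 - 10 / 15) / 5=1201 / 15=80.07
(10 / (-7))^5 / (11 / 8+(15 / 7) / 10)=-800000 / 213689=-3.74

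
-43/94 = -0.46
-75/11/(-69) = 25/253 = 0.10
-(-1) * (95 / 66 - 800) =-52705 / 66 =-798.56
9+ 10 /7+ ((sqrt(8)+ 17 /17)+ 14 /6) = 2 * sqrt(2)+ 289 /21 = 16.59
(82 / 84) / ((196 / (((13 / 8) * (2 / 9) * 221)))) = 117793 / 296352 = 0.40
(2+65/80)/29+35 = 35.10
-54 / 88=-27 / 44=-0.61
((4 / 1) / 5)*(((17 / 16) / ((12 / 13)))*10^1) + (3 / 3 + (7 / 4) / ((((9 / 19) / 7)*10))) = 2303 / 180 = 12.79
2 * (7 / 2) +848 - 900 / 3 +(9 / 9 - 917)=-361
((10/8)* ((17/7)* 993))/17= 4965/28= 177.32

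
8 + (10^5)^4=100000000000000000008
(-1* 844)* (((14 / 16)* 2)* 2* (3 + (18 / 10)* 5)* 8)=-283584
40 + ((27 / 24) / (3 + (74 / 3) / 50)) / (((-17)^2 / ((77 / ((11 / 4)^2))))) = 40.01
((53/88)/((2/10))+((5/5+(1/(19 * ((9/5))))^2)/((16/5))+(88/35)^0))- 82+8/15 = -124064869/1608255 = -77.14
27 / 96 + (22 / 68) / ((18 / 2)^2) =12569 / 44064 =0.29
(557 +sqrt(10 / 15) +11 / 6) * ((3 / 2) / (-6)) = -3353 / 24 - sqrt(6) / 12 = -139.91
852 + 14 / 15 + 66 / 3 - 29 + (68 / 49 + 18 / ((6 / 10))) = 644831 / 735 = 877.32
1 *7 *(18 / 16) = 63 / 8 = 7.88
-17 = -17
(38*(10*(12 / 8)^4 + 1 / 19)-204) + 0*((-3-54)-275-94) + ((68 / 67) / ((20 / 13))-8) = 2297309 / 1340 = 1714.41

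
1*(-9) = -9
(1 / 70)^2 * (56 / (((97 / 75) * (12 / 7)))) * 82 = 41 / 97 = 0.42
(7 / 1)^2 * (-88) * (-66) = 284592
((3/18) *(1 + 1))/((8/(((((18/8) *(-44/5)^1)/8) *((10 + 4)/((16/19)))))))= -4389/2560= -1.71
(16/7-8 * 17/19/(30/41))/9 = -14956/17955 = -0.83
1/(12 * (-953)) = -1/11436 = -0.00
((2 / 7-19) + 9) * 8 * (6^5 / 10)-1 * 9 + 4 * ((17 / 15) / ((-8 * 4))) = -60439.77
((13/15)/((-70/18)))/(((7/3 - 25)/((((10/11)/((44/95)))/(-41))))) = -2223/4722872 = -0.00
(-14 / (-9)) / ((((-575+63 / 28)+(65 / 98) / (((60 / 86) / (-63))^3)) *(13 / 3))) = -5600 / 7627534161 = -0.00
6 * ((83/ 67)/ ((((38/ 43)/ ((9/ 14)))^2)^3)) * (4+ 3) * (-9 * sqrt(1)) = -7528485991777007769/ 108496707935823872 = -69.39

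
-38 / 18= -19 / 9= -2.11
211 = 211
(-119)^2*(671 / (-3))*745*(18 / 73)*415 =-17626742606550 / 73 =-241462227486.99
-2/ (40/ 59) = -59/ 20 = -2.95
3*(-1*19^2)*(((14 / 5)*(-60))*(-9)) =-1637496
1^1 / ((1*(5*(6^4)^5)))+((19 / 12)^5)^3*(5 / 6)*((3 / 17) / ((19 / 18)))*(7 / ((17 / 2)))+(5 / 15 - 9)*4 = 212027462125986330344573 / 2704972260296192163840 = 78.38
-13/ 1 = -13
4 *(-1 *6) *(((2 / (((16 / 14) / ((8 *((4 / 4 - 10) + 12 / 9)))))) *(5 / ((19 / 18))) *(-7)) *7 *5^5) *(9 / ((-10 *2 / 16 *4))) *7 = 447306300000 / 19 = 23542436842.11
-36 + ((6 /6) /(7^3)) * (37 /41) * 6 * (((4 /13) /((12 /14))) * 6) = -939324 /26117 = -35.97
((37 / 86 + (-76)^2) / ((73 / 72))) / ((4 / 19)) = 84948183 / 3139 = 27062.18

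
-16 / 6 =-8 / 3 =-2.67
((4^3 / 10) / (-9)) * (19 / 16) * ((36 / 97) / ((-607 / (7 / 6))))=532 / 883185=0.00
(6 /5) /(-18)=-1 /15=-0.07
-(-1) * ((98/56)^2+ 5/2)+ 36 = 41.56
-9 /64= -0.14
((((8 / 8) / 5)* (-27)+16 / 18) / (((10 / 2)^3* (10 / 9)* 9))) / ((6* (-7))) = 29 / 337500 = 0.00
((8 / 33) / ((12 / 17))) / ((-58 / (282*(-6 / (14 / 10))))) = 7.16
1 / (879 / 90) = 30 / 293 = 0.10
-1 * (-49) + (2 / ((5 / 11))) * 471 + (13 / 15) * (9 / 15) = 53048 / 25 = 2121.92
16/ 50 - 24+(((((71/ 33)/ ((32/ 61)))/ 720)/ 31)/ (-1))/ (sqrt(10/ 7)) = -592/ 25 - 4331 * sqrt(70)/ 235699200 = -23.68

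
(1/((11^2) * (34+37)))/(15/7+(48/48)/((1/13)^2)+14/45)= 315/463982728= 0.00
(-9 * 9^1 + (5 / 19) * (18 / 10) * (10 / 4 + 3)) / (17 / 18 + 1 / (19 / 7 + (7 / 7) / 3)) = -857952 / 13927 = -61.60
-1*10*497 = -4970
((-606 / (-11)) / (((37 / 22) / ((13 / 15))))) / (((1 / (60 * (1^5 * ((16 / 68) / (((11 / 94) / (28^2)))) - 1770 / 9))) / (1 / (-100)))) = -4065163544 / 172975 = -23501.45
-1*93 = -93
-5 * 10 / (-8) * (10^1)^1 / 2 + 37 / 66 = 4199 / 132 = 31.81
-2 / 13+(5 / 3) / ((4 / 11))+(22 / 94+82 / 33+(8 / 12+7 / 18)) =1984991 / 241956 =8.20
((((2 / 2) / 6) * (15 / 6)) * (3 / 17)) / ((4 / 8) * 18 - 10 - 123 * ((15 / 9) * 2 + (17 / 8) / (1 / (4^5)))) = -5 / 18228012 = -0.00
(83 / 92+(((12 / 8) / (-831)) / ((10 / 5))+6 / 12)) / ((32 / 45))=803475 / 407744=1.97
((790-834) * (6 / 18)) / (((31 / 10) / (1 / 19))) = -440 / 1767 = -0.25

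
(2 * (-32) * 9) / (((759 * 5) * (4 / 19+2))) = -608 / 8855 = -0.07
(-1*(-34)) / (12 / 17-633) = -578 / 10749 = -0.05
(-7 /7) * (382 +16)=-398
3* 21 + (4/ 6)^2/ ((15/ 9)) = 949/ 15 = 63.27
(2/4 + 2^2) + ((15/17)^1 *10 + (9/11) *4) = 6207/374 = 16.60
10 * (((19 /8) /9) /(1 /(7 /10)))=133 /72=1.85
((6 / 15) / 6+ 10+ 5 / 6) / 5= 109 / 50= 2.18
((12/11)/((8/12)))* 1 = 1.64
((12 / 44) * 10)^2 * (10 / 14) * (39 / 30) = 5850 / 847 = 6.91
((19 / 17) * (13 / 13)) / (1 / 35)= 665 / 17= 39.12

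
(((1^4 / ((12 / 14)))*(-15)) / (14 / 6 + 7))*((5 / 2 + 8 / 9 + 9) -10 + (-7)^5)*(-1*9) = -4537245 / 16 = -283577.81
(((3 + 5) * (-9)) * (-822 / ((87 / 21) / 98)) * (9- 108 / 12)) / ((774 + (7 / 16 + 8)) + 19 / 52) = 0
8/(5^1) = 8/5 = 1.60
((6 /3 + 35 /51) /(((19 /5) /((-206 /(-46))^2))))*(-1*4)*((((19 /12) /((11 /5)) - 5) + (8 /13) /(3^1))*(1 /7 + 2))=12099829725 /24433981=495.21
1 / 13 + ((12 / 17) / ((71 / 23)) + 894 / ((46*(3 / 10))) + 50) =41534525 / 360893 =115.09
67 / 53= 1.26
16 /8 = 2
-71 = -71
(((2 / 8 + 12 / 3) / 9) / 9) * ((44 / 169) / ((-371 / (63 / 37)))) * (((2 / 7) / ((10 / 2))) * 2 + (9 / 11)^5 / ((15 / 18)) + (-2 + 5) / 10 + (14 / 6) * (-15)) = 145423423 / 67930228366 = 0.00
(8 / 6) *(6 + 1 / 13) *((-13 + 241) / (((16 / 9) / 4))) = 4156.62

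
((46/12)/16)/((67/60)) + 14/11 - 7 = -32503/5896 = -5.51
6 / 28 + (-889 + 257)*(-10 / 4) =22123 / 14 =1580.21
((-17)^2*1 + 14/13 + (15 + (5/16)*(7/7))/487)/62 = 29386817/6280352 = 4.68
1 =1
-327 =-327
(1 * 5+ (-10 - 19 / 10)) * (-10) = 69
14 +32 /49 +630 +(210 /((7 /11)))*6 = 128608 /49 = 2624.65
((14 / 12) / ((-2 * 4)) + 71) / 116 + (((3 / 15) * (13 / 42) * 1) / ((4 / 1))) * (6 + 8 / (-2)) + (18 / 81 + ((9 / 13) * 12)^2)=6904606409 / 98804160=69.88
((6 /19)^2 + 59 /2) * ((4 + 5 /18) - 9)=-1816535 /12996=-139.78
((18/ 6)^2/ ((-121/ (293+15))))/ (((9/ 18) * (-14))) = 3.27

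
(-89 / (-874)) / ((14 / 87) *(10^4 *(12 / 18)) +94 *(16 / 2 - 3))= 0.00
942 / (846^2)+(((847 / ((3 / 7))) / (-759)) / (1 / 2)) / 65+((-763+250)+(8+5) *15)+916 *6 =923391994363 / 178332570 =5177.92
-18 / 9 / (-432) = 1 / 216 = 0.00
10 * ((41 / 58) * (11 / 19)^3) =272855 / 198911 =1.37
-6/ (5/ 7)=-42/ 5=-8.40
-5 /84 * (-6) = 5 /14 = 0.36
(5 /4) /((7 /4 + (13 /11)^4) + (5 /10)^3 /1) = 146410 /448103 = 0.33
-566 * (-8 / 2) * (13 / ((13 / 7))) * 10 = 158480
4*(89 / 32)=89 / 8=11.12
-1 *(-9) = 9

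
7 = 7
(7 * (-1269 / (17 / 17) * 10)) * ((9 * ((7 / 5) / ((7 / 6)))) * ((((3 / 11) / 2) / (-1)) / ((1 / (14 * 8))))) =161173152 / 11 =14652104.73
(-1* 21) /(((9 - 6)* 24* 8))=-7 /192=-0.04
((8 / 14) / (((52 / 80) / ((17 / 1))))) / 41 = 1360 / 3731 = 0.36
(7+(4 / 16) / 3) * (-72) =-510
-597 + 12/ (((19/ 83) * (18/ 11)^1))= -32203/ 57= -564.96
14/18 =7/9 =0.78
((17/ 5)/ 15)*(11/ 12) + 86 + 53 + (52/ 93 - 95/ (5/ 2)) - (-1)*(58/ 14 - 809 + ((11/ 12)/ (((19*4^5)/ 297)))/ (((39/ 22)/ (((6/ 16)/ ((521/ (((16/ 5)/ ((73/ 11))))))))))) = -330225650070887491/ 469677488716800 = -703.09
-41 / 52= -0.79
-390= -390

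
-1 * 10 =-10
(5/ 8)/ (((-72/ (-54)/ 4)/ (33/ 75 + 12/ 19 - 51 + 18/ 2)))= -58323/ 760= -76.74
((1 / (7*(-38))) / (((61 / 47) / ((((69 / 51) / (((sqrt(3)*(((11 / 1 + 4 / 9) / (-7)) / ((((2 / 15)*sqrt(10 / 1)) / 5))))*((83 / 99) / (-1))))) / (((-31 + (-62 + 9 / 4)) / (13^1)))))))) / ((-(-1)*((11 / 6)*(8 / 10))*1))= 252954*sqrt(30) / 101906772935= 0.00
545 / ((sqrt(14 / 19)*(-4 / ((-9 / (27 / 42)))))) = 545*sqrt(266) / 4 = 2222.17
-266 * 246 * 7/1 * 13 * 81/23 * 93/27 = -72232808.87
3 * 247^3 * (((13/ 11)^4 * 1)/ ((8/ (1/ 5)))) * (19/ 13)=1887103727067/ 585640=3222293.09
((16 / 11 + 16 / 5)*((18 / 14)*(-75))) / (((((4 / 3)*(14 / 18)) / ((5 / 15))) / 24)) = -1866240 / 539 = -3462.41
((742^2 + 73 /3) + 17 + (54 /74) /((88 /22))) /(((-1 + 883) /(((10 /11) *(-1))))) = -1222344245 /2153844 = -567.52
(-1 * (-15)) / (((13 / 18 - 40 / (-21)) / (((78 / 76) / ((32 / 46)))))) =847665 / 100624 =8.42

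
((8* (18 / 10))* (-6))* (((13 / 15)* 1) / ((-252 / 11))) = 3.27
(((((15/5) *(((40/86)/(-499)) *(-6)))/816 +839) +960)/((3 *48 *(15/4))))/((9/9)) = 1312438877/393950520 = 3.33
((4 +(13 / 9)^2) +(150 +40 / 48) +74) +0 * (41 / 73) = 37409 / 162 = 230.92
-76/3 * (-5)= 380/3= 126.67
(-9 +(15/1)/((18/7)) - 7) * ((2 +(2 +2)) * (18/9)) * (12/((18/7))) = -1708/3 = -569.33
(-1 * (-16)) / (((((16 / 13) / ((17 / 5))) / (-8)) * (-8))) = 221 / 5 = 44.20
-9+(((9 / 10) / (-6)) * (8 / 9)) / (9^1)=-1217 / 135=-9.01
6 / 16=3 / 8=0.38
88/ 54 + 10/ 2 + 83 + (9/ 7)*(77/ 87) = 71071/ 783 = 90.77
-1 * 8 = -8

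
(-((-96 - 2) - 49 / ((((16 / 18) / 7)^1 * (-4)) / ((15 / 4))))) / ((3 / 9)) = -101283 / 128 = -791.27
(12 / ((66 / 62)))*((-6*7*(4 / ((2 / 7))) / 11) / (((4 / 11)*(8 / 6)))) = -13671 / 11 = -1242.82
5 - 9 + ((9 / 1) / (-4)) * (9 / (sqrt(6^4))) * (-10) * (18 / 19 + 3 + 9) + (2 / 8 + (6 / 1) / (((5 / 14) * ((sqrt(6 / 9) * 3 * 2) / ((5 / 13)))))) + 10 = 80.40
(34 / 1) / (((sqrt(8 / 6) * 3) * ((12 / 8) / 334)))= 2185.46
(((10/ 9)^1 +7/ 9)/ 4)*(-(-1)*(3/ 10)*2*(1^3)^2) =17/ 60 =0.28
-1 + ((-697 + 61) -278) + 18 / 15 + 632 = -1409 / 5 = -281.80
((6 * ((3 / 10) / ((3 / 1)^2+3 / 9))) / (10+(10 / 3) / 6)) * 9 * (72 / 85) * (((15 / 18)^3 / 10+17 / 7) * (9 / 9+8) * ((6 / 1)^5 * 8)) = 383606868384 / 1978375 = 193899.98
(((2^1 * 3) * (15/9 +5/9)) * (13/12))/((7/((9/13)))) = 1.43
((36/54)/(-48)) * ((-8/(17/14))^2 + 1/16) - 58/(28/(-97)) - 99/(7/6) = 269097049/2330496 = 115.47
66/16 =33/8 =4.12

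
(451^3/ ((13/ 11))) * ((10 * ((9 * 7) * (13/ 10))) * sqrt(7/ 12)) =21190519581 * sqrt(21)/ 2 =48553579997.69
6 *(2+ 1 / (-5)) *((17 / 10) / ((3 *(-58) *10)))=-153 / 14500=-0.01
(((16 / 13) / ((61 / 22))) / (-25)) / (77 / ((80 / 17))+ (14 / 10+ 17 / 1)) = -5632 / 11026665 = -0.00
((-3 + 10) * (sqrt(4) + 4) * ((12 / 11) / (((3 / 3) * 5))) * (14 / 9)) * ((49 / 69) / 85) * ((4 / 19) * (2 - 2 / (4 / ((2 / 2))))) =76832 / 2042975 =0.04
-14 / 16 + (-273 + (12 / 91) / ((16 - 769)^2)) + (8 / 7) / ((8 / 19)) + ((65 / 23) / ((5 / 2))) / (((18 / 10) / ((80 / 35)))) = -2560771089307 / 9493998696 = -269.73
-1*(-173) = 173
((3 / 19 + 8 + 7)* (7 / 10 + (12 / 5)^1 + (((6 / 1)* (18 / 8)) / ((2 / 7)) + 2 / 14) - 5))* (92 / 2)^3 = 44635174848 / 665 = 67120563.68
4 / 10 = 2 / 5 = 0.40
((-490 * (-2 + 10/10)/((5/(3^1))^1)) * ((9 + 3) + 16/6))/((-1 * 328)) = -539/41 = -13.15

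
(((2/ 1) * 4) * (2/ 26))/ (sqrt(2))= 4 * sqrt(2)/ 13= 0.44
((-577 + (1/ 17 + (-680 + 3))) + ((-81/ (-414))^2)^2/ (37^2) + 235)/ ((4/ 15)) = -1592663648632065/ 416815333952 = -3821.03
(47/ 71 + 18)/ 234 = 1325/ 16614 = 0.08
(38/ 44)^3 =6859/ 10648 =0.64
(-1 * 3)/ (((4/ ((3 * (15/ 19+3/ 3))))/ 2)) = -153/ 19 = -8.05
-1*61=-61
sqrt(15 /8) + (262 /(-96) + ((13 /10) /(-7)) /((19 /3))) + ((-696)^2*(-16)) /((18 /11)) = -4736513.39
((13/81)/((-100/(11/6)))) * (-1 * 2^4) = 286/6075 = 0.05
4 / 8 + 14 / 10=19 / 10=1.90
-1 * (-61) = 61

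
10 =10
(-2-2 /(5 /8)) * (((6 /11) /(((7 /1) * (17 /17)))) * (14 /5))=-312 /275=-1.13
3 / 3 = 1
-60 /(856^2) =-15 /183184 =-0.00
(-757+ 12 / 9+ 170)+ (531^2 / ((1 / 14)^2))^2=9162447132282451 / 3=3054149044094150.33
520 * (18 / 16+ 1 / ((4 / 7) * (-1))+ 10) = 4875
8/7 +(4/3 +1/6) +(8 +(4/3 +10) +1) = 965/42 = 22.98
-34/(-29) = 34/29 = 1.17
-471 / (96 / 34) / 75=-2669 / 1200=-2.22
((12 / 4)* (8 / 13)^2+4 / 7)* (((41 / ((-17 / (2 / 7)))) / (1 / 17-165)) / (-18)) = -20705 / 52244829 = -0.00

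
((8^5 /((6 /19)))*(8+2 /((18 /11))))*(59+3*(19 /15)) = 8112996352 /135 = 60096269.27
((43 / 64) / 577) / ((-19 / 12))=-129 / 175408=-0.00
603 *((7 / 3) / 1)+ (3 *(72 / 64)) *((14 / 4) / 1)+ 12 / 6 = 22733 / 16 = 1420.81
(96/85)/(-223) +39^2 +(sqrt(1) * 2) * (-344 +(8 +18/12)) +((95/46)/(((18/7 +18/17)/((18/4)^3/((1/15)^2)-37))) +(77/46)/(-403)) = 15173860010040457/1214396202240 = 12494.98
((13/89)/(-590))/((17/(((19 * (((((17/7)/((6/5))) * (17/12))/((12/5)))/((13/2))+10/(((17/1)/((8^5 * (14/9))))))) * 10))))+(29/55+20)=-15759114813581/252397086480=-62.44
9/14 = 0.64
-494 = -494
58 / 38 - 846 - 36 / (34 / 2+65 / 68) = -6545819 / 7733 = -846.48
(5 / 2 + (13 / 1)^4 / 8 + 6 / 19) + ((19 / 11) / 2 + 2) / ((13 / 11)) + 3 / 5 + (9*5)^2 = 55337523 / 9880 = 5600.96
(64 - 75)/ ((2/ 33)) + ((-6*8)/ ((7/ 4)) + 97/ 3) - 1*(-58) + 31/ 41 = -202919/ 1722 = -117.84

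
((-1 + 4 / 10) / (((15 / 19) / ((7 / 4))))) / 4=-133 / 400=-0.33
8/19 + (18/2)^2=1547/19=81.42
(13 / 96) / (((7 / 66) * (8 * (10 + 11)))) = 143 / 18816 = 0.01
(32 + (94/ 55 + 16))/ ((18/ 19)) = 25973/ 495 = 52.47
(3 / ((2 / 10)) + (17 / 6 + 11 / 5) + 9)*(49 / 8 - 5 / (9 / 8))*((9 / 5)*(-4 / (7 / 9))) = -316173 / 700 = -451.68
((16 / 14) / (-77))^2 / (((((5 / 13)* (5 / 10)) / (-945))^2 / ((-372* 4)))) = -7915451.26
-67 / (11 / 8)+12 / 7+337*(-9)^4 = 170247769 / 77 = 2211009.99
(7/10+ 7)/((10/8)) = 154/25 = 6.16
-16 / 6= -8 / 3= -2.67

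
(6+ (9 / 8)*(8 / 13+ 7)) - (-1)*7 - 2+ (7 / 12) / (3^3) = 165017 / 8424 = 19.59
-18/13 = -1.38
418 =418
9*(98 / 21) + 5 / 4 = 173 / 4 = 43.25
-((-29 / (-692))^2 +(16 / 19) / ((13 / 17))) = -130458735 / 118279408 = -1.10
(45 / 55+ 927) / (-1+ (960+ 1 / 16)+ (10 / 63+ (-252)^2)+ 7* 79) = 0.01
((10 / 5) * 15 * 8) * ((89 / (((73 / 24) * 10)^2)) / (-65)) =-615168 / 1731925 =-0.36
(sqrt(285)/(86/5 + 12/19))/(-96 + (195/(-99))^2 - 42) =-855 *sqrt(285)/2044798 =-0.01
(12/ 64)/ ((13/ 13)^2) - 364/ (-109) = 6151/ 1744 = 3.53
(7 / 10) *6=21 / 5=4.20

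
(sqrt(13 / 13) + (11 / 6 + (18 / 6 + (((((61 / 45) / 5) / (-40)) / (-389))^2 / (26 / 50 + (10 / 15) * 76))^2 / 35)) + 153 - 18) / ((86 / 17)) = 32984094405054125542269060235379297 / 1184809795545278717703504000000000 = 27.84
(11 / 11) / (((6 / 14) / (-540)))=-1260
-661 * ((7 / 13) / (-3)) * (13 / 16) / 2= 4627 / 96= 48.20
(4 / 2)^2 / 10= 2 / 5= 0.40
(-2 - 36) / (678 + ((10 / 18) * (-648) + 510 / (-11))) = -209 / 1494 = -0.14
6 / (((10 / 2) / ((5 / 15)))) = 2 / 5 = 0.40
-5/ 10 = -1/ 2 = -0.50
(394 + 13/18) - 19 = 375.72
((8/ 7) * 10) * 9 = 720/ 7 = 102.86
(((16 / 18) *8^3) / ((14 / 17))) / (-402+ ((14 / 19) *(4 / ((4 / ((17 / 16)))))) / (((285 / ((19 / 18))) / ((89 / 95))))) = -15082291200 / 10971149063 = -1.37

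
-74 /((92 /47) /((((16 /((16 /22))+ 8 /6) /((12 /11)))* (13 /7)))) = -1243385 /828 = -1501.67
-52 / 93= -0.56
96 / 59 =1.63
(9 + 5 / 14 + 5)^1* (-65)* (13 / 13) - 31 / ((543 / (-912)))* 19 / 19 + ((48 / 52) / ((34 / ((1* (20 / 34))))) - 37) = -8740835319 / 9520238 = -918.13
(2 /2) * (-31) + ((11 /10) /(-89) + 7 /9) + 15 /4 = -26.48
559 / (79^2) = 559 / 6241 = 0.09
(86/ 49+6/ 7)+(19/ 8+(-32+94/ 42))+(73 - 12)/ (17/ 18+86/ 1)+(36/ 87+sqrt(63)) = -1262760503/ 53372760+3 * sqrt(7) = -15.72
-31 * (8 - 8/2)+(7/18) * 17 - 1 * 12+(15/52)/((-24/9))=-484837/3744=-129.50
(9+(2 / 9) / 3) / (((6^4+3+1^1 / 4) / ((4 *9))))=3920 / 15591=0.25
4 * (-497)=-1988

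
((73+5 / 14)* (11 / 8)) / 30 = 11297 / 3360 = 3.36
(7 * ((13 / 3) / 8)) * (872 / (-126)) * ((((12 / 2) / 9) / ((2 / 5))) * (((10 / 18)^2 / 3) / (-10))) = 35425 / 78732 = 0.45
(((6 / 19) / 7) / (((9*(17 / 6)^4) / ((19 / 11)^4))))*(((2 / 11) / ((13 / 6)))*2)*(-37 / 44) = -1315611072 / 13464591711571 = -0.00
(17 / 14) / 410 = 17 / 5740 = 0.00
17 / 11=1.55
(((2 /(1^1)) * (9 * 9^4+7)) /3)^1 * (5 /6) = 295280 /9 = 32808.89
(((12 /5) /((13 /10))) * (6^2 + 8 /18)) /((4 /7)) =4592 /39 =117.74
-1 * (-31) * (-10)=-310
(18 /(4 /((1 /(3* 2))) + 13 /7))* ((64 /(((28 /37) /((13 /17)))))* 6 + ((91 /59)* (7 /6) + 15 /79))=3893935029 /14341897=271.51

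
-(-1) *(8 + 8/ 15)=128/ 15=8.53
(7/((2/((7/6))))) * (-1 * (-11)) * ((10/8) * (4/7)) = 385/12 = 32.08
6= 6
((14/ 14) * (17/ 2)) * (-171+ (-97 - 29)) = -5049/ 2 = -2524.50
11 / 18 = 0.61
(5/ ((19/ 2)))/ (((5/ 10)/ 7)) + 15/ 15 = 159/ 19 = 8.37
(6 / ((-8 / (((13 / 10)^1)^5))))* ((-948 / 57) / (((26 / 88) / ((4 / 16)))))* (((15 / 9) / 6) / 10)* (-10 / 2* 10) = -24819509 / 456000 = -54.43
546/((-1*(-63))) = 8.67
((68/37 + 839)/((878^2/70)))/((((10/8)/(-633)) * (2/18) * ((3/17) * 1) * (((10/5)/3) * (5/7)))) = -147640392711/35653385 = -4140.99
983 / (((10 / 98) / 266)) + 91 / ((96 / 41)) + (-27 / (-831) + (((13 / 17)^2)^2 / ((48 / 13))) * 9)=28456707879230149 / 11104952160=2562524.13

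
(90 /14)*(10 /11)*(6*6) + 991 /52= 918707 /4004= 229.45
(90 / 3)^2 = 900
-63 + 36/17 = -1035/17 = -60.88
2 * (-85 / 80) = -17 / 8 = -2.12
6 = 6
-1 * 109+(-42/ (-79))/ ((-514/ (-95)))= -2211032/ 20303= -108.90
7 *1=7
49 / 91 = 7 / 13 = 0.54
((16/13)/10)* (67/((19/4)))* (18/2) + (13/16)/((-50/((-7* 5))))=639949/39520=16.19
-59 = -59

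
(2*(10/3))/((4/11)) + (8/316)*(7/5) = 21767/1185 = 18.37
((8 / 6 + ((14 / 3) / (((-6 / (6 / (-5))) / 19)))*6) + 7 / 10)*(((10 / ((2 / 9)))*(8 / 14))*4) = 78072 / 7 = 11153.14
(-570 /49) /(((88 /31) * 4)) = -8835 /8624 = -1.02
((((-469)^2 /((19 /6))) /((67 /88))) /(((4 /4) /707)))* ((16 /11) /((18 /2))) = 594196736 /57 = 10424504.14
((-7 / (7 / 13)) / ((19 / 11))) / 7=-143 / 133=-1.08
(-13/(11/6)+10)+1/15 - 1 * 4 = -169/165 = -1.02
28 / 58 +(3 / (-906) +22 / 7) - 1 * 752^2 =-34668566155 / 61306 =-565500.38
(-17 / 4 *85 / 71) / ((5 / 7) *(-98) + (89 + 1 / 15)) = -21675 / 81224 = -0.27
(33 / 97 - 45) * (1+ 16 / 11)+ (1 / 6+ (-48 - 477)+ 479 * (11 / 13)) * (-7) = 60510295 / 83226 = 727.06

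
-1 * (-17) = 17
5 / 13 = 0.38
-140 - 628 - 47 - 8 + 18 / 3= -817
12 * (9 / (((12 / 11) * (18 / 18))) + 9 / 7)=801 / 7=114.43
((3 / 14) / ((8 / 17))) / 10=51 / 1120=0.05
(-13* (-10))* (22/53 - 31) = -210730/53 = -3976.04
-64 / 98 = -32 / 49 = -0.65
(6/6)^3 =1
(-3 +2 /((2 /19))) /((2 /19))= 152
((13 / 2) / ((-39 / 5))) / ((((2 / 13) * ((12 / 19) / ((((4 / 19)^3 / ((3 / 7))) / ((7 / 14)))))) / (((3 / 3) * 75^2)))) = -2275000 / 1083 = -2100.65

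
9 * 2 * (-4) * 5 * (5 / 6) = -300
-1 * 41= -41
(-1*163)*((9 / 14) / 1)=-1467 / 14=-104.79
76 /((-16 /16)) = -76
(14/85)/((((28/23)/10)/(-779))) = -17917/17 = -1053.94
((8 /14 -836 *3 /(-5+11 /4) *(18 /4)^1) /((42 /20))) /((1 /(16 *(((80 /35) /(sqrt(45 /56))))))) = 97457.98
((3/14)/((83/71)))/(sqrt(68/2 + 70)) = 0.02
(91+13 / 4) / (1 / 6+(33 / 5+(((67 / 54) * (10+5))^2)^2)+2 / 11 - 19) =544169340 / 692625202783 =0.00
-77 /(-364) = 0.21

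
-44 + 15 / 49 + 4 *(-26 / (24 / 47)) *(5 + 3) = -245935 / 147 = -1673.03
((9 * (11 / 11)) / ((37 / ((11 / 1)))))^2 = 9801 / 1369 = 7.16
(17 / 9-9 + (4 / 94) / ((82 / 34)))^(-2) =300779649 / 15134412484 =0.02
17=17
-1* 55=-55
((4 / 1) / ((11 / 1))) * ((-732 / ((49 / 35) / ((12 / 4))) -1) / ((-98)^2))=-10987 / 184877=-0.06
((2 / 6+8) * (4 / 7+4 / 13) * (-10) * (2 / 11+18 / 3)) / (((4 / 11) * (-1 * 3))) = 415.14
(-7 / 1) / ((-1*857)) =7 / 857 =0.01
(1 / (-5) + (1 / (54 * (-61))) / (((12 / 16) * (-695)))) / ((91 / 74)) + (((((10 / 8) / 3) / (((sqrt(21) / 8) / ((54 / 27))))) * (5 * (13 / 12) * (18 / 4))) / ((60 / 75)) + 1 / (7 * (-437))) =44.16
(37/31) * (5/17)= 185/527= 0.35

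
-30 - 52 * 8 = -446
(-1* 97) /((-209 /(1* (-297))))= -2619 /19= -137.84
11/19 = 0.58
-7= -7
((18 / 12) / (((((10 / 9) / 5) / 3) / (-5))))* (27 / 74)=-10935 / 296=-36.94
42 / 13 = 3.23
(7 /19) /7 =1 /19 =0.05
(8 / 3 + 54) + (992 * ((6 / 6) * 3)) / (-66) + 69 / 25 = 11827 / 825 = 14.34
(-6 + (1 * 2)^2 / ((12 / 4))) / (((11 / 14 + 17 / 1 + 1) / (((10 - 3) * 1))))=-1.74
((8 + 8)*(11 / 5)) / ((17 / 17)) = 176 / 5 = 35.20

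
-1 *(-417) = 417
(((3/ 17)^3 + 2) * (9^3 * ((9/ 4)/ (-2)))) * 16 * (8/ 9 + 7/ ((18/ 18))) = -1019962854/ 4913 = -207604.90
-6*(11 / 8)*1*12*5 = -495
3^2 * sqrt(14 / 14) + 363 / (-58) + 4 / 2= 4.74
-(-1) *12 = 12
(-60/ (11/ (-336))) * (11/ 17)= 20160/ 17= 1185.88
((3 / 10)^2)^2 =81 / 10000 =0.01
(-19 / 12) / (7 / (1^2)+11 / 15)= -95 / 464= -0.20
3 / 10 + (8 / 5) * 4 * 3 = 39 / 2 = 19.50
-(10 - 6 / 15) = -48 / 5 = -9.60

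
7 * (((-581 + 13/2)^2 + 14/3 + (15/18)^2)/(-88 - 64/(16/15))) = -41587007/2664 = -15610.74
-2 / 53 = -0.04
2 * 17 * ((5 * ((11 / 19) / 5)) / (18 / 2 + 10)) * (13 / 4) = 3.37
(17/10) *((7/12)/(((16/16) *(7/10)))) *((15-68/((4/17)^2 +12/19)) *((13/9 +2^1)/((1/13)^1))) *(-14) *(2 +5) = 13294016099/25461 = 522132.52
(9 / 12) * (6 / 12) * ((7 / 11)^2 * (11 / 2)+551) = 36513 / 176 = 207.46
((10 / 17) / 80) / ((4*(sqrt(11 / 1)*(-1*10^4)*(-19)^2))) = -sqrt(11) / 21602240000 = -0.00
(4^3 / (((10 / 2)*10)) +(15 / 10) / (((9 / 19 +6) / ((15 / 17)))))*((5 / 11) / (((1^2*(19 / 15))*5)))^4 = 9523575 / 241799407894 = 0.00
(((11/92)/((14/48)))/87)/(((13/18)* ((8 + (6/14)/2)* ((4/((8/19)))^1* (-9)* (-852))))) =44/4035526755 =0.00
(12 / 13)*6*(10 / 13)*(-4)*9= -25920 / 169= -153.37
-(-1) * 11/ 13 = 11/ 13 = 0.85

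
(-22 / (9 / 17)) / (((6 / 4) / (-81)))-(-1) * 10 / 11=24694 / 11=2244.91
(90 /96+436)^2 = 48874081 /256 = 190914.38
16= 16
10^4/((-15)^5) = -16/1215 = -0.01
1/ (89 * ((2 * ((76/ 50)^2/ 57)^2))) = 3515625/ 1028128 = 3.42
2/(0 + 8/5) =5/4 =1.25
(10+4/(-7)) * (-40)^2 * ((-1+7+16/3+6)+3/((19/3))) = 5104000/19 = 268631.58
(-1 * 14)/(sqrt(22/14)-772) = 14 * sqrt(77)/4171877 +75656/4171877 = 0.02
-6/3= -2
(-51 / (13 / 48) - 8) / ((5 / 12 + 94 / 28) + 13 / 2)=-214368 / 11219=-19.11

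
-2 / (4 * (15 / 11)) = -11 / 30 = -0.37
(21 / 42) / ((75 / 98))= 49 / 75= 0.65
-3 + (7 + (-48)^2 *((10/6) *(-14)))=-53756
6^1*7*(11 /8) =57.75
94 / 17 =5.53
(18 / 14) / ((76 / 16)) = 36 / 133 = 0.27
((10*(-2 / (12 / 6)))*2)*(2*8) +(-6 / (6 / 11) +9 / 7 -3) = -2329 / 7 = -332.71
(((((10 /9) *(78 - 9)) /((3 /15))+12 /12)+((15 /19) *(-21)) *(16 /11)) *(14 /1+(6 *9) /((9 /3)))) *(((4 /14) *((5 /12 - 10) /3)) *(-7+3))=1662307520 /39501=42082.67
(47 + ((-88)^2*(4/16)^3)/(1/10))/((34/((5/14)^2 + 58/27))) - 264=-10787647/59976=-179.87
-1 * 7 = -7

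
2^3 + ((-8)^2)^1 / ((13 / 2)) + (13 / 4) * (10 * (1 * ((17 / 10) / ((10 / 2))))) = 7513 / 260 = 28.90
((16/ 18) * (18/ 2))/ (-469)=-8/ 469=-0.02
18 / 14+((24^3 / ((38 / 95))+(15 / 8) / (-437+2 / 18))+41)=7619145551 / 220192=34602.28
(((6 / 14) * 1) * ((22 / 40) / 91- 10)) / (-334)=54567 / 4255160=0.01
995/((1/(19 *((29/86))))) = 548245/86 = 6374.94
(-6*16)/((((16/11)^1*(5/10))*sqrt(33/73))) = -4*sqrt(2409) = -196.33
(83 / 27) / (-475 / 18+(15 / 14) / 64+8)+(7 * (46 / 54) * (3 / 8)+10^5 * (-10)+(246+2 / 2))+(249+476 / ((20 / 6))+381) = -53280578546411 / 53335080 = -998978.13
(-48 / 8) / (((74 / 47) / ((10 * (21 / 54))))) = -1645 / 111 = -14.82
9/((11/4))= 36/11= 3.27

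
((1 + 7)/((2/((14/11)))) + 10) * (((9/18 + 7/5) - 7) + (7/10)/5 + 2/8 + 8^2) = 44737/50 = 894.74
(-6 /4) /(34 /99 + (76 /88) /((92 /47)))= -27324 /14293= -1.91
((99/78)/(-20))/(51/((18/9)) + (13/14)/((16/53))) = -924/416065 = -0.00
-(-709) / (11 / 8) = 515.64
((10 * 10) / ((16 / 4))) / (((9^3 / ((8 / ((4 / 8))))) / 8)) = 3200 / 729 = 4.39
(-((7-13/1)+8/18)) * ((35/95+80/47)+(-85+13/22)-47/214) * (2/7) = -964151900/7357427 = -131.04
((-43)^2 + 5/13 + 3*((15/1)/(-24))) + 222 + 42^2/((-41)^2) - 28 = 357088333/174824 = 2042.56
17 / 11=1.55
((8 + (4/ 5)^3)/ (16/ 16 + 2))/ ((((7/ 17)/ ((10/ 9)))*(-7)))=-5168/ 4725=-1.09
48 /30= 1.60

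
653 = 653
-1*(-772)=772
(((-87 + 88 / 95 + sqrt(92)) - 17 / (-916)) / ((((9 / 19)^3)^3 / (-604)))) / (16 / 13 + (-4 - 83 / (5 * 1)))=-249657678185735686711 / 111697588604079 + 25337438029607080 * sqrt(23) / 487762395651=-1985995.90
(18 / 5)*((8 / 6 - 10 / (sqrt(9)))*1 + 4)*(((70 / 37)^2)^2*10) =1728720000 / 1874161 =922.40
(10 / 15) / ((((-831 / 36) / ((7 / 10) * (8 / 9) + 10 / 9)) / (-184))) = 38272 / 4155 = 9.21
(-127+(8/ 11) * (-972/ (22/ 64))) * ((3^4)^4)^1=-11372900641479/ 121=-93990914392.39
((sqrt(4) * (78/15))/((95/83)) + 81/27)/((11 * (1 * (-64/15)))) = -17223/66880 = -0.26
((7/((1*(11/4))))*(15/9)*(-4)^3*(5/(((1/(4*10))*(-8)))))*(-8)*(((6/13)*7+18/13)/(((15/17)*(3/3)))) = -121856000/429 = -284046.62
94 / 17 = 5.53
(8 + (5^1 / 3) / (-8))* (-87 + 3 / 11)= -675.75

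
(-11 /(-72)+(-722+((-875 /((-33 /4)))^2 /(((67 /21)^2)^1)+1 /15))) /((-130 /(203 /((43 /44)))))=-1170410926601 /1910967300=-612.47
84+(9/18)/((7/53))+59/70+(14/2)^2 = 4817/35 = 137.63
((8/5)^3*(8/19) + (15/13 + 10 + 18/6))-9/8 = 14.75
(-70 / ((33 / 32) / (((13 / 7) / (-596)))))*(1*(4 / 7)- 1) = -1040 / 11473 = -0.09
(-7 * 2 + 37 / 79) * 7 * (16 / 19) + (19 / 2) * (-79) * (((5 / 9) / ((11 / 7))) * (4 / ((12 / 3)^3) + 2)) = -90348923 / 144096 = -627.01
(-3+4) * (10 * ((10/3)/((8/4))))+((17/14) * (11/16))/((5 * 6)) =112187/6720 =16.69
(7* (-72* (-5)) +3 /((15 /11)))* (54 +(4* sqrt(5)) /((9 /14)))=706216* sqrt(5) /45 +680994 /5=171290.96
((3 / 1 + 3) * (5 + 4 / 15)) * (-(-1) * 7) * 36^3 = 51601536 / 5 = 10320307.20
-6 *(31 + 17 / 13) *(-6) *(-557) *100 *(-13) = 842184000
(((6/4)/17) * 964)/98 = 723/833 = 0.87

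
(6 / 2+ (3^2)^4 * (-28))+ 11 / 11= -183704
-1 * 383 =-383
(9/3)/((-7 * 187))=-3/1309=-0.00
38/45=0.84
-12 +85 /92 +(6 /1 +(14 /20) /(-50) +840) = 2400366 /2875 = 834.91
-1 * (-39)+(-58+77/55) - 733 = -3753/5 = -750.60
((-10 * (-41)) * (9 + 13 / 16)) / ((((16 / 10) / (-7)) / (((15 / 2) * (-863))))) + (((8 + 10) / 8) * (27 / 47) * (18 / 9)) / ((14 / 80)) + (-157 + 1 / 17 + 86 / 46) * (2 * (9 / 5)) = 9379165524687897 / 82328960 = 113923041.48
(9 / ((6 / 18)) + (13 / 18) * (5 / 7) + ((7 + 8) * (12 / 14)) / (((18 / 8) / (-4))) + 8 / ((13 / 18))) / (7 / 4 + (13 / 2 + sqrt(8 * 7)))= 1.00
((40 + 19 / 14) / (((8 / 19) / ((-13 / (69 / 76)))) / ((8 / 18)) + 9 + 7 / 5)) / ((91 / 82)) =85697790 / 23763383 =3.61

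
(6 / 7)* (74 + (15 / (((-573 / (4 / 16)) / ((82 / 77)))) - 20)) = 4764453 / 102949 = 46.28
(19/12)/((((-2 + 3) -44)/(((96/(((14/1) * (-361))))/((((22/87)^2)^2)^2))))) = 3282116715437121/78458780188096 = 41.83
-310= -310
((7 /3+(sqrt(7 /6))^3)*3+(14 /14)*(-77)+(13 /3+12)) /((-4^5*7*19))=23 /58368 - sqrt(42) /233472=0.00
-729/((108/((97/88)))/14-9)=54999/151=364.23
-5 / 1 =-5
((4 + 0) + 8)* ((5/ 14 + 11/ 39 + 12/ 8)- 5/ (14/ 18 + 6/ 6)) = -2941/ 364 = -8.08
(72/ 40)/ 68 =9/ 340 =0.03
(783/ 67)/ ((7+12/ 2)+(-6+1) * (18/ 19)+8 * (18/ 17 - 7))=-252909/ 849761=-0.30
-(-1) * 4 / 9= 4 / 9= 0.44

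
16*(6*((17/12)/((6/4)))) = 272/3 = 90.67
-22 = -22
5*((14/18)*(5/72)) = 175/648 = 0.27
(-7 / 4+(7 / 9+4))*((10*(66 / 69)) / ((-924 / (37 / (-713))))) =0.00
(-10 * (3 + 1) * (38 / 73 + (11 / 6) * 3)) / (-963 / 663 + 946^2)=-777036 / 2887531279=-0.00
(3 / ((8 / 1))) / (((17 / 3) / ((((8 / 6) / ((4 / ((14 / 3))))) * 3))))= 21 / 68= 0.31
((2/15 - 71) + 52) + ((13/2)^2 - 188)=-9877/60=-164.62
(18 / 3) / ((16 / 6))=9 / 4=2.25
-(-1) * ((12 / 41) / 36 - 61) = -7502 / 123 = -60.99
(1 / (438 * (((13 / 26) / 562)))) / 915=0.00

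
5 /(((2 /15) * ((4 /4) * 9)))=25 /6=4.17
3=3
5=5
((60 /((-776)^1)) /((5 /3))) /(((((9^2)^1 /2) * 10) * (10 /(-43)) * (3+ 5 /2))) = 43 /480150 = 0.00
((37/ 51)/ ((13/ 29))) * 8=8584/ 663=12.95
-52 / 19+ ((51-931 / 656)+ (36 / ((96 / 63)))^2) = 30162111 / 49856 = 604.98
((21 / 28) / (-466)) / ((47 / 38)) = -57 / 43804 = -0.00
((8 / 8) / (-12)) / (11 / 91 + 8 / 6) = -91 / 1588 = -0.06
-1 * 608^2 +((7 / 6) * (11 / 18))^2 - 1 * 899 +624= -4314962567 / 11664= -369938.49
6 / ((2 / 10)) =30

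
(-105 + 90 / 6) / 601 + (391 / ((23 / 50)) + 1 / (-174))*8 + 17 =356430245 / 52287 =6816.80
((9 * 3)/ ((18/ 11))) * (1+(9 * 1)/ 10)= 31.35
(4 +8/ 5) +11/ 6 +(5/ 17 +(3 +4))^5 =879804146831/ 42595710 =20654.76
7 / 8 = 0.88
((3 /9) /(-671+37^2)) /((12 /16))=2 /3141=0.00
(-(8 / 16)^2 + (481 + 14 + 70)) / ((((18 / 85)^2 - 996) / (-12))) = 6.80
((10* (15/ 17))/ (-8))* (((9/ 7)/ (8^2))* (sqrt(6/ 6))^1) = -675/ 30464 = -0.02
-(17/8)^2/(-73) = 289/4672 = 0.06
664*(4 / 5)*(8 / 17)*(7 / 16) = 9296 / 85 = 109.36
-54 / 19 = -2.84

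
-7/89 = -0.08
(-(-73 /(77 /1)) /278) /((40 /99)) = 657 /77840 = 0.01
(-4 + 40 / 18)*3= -16 / 3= -5.33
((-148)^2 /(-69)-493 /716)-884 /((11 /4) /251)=-44020718635 /543444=-81003.23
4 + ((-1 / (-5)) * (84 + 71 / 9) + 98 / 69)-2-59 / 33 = 227816 / 11385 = 20.01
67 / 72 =0.93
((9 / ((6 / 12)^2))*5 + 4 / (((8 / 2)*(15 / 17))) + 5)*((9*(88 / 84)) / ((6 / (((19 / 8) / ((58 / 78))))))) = 948233 / 1015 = 934.22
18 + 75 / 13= 309 / 13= 23.77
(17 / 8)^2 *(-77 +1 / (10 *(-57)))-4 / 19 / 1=-12692179 / 36480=-347.92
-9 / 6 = -3 / 2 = -1.50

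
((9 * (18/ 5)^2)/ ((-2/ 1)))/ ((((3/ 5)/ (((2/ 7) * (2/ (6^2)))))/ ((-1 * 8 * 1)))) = 432/ 35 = 12.34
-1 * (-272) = 272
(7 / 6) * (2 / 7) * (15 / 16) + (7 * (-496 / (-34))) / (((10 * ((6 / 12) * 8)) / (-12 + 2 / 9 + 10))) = -51727 / 12240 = -4.23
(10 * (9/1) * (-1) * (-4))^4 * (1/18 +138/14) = 1165466880000/7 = 166495268571.43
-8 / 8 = -1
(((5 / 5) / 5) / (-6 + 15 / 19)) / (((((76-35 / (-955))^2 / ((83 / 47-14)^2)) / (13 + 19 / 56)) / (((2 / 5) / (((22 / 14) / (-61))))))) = 46411322461325 / 225503741635524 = 0.21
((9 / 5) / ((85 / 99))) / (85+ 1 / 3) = 2673 / 108800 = 0.02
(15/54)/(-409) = -5/7362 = -0.00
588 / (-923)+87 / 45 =1.30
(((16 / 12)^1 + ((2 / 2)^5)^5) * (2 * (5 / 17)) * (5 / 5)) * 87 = 2030 / 17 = 119.41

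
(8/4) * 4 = 8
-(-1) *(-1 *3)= -3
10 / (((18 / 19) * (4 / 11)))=29.03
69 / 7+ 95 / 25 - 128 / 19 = 4602 / 665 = 6.92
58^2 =3364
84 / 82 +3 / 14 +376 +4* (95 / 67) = 14725965 / 38458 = 382.91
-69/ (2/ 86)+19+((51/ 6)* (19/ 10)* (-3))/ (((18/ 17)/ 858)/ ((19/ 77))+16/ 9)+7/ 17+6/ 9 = -2974.10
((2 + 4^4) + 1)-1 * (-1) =260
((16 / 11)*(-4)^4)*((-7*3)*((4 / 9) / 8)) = -14336 / 33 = -434.42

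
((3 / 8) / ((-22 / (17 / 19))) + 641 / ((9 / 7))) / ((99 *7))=15004069 / 20856528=0.72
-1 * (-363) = 363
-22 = -22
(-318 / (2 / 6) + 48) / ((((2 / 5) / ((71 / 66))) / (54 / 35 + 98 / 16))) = -23017987 / 1232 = -18683.43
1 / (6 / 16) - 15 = -37 / 3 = -12.33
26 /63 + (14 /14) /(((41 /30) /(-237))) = -446864 /2583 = -173.00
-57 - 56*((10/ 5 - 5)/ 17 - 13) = 11575/ 17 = 680.88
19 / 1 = 19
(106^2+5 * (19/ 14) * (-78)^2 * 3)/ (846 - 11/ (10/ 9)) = 161.57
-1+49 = 48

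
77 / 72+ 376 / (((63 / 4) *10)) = 8711 / 2520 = 3.46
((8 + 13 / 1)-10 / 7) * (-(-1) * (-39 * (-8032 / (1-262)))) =-14304992 / 609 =-23489.31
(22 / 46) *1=11 / 23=0.48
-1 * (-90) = 90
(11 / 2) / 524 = 11 / 1048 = 0.01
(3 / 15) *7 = 7 / 5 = 1.40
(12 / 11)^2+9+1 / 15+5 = 27691 / 1815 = 15.26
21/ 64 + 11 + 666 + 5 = 43669/ 64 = 682.33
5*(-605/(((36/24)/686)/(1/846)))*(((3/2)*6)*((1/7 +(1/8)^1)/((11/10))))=-336875/94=-3583.78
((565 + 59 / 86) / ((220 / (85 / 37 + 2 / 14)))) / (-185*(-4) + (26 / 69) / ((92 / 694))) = 6099271077 / 722111998685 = 0.01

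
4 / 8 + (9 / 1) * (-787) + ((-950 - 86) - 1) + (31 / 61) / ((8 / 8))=-990517 / 122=-8118.99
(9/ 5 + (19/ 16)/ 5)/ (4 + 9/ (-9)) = 163/ 240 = 0.68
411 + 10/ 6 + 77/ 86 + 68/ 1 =124243/ 258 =481.56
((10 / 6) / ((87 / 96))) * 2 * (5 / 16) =100 / 87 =1.15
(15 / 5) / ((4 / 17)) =51 / 4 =12.75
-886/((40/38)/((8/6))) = -16834/15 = -1122.27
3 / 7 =0.43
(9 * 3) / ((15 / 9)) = 81 / 5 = 16.20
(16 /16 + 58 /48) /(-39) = -53 /936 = -0.06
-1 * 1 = -1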